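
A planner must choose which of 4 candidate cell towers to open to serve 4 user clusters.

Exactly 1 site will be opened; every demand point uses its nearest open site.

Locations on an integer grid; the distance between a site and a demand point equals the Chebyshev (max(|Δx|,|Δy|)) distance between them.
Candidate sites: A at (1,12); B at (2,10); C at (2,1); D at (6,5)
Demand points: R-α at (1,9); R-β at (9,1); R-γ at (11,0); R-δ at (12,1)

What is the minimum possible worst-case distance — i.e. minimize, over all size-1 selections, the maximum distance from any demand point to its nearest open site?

6

Open {D}.
  Farthest demand point is R-δ at distance 6 (to D); all others are ≤ 6.
With {B} the worst case is 10.
With {C} the worst case is 10.
No size-1 selection achieves below 6.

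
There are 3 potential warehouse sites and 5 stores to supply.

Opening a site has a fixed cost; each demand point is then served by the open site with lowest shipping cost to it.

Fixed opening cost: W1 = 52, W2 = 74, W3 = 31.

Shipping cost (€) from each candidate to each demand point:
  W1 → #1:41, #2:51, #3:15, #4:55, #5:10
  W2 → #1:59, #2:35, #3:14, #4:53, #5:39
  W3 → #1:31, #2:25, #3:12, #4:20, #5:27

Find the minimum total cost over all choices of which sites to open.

146

Open {W3}: assign each demand point to its cheapest open site.
  #1→W3 31, #2→W3 25, #3→W3 12, #4→W3 20, #5→W3 27
  shipping cost 115, fixed 31 → total 146.
Compare {W1, W3}: shipping cost 98 + fixed 83 = 181.
Compare {W2, W3}: shipping cost 115 + fixed 105 = 220.
Compare {W1}: shipping cost 172 + fixed 52 = 224.
All other subsets cost ≥ 181. Minimum total cost: 146.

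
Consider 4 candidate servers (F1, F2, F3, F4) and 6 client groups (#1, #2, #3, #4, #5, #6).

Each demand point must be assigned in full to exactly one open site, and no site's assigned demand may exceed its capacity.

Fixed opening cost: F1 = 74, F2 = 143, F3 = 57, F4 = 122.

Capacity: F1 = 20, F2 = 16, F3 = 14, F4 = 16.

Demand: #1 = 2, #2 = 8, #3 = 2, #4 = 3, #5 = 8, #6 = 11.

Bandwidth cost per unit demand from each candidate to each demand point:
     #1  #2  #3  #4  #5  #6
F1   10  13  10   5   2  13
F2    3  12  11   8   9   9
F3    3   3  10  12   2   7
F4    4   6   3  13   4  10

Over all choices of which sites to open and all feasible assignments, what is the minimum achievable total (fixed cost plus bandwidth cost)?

404

Open {F1, F3}; cheapest assignment that respects the capacities:
  F1 (cap 20, load 20): #1, #2, #3, #5 — cost 2×10 + 8×13 + 2×10 + 8×2 = 160
  F3 (cap 14, load 14): #4, #6 — cost 3×12 + 11×7 = 113
  Shipping 273, fixed 131 → total 404.
  Any other capacity-feasible assignment to {F1, F3} ships for at least 273.
Compare {F1, F3, F4}: its best feasible assignment gives total 421.
Compare {F1, F2, F3}: its best feasible assignment gives total 454.
Every other set of open sites that can feasibly serve all demand totals ≥ 421 even under its best assignment. Minimum: 404.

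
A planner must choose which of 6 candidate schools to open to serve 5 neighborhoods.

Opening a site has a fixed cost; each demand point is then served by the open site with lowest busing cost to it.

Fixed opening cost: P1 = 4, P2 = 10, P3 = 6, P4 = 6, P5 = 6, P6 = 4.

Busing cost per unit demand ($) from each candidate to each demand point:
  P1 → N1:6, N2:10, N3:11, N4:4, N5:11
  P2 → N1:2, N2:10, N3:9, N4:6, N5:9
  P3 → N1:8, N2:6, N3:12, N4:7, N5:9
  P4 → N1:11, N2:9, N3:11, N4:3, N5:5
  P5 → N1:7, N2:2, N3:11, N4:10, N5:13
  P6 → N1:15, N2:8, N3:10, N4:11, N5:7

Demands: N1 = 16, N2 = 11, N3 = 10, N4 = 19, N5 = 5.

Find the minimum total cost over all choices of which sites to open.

Open {P2, P4, P5}: assign each demand point to its cheapest open site.
  N1→P2 16×2=32, N2→P5 11×2=22, N3→P2 10×9=90, N4→P4 19×3=57, N5→P4 5×5=25
  busing cost 226, fixed 22 → total 248.
Compare {P1, P2, P4, P5}: busing cost 226 + fixed 26 = 252.
Compare {P2, P4, P5, P6}: busing cost 226 + fixed 26 = 252.
Compare {P2, P3, P4, P5}: busing cost 226 + fixed 28 = 254.
All other subsets cost ≥ 252. Minimum total cost: 248.

248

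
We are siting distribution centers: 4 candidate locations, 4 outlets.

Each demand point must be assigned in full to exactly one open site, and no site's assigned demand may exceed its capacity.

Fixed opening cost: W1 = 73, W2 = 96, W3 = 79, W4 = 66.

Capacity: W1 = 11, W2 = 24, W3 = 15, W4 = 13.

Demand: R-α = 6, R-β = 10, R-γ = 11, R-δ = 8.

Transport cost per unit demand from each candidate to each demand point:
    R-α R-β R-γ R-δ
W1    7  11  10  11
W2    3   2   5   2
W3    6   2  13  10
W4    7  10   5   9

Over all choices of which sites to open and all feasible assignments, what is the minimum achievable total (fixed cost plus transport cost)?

271

Open {W2, W4}; cheapest assignment that respects the capacities:
  W2 (cap 24, load 24): R-α, R-β, R-δ — cost 6×3 + 10×2 + 8×2 = 54
  W4 (cap 13, load 11): R-γ — cost 11×5 = 55
  Shipping 109, fixed 162 → total 271.
  Any other capacity-feasible assignment to {W2, W4} ships for at least 109.
Compare {W1, W2}: its best feasible assignment gives total 333.
Compare {W1, W2, W4}: its best feasible assignment gives total 344.
Every other set of open sites that can feasibly serve all demand totals ≥ 333 even under its best assignment. Minimum: 271.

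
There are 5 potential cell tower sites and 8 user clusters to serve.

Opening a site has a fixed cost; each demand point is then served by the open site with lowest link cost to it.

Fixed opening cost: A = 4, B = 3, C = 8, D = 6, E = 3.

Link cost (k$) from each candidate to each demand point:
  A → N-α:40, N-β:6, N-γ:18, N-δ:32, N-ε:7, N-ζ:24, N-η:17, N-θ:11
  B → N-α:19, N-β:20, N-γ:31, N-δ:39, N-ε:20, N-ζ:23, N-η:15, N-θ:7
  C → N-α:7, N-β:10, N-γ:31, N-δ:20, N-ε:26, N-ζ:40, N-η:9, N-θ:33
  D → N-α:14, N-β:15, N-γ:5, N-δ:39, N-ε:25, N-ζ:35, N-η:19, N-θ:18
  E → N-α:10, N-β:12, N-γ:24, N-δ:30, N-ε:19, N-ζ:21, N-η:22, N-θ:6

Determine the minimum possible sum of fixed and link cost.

102

Open {A, C, D, E}: assign each demand point to its cheapest open site.
  N-α→C 7, N-β→A 6, N-γ→D 5, N-δ→C 20, N-ε→A 7, N-ζ→E 21, N-η→C 9, N-θ→E 6
  link cost 81, fixed 21 → total 102.
Compare {A, B, C, D}: link cost 84 + fixed 21 = 105.
Compare {A, B, C, D, E}: link cost 81 + fixed 24 = 105.
Compare {A, C, D}: link cost 89 + fixed 18 = 107.
All other subsets cost ≥ 105. Minimum total cost: 102.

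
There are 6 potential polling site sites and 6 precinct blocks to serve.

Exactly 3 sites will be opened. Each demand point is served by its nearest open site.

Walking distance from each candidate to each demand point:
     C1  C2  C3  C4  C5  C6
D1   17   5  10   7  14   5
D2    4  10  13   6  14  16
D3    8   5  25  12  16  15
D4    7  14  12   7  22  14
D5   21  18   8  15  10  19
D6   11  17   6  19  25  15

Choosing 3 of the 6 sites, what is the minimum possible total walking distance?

38

Open {D1, D2, D5}.
  C1→D2 4, C2→D1 5, C3→D5 8, C4→D2 6, C5→D5 10, C6→D1 5  ⇒ total 38.
Compare {D1, D2, D6}: total 40.
Compare {D1, D4, D5}: total 42.
No size-3 selection does better; minimum is 38.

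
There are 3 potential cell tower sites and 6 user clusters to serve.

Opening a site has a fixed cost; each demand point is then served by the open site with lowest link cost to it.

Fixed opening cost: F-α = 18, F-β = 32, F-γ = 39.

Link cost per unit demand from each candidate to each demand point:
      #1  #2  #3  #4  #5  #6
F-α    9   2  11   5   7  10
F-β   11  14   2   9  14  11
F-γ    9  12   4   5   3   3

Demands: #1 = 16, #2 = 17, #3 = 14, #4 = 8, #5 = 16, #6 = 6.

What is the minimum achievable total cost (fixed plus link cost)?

397

Open {F-α, F-γ}: assign each demand point to its cheapest open site.
  #1→F-α 16×9=144, #2→F-α 17×2=34, #3→F-γ 14×4=56, #4→F-α 8×5=40, #5→F-γ 16×3=48, #6→F-γ 6×3=18
  link cost 340, fixed 57 → total 397.
Compare {F-α, F-β, F-γ}: link cost 312 + fixed 89 = 401.
Compare {F-α, F-β}: link cost 418 + fixed 50 = 468.
Compare {F-γ}: link cost 510 + fixed 39 = 549.
All other subsets cost ≥ 401. Minimum total cost: 397.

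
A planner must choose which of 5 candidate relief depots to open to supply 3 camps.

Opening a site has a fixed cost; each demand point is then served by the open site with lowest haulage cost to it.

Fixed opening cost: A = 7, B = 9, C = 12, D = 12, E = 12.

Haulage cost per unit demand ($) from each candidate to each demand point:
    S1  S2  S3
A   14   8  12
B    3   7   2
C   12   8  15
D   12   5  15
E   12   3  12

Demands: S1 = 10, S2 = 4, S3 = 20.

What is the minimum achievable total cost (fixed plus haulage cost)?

103

Open {B, E}: assign each demand point to its cheapest open site.
  S1→B 10×3=30, S2→E 4×3=12, S3→B 20×2=40
  haulage cost 82, fixed 21 → total 103.
Compare {B}: haulage cost 98 + fixed 9 = 107.
Compare {A, B, E}: haulage cost 82 + fixed 28 = 110.
Compare {B, D}: haulage cost 90 + fixed 21 = 111.
All other subsets cost ≥ 107. Minimum total cost: 103.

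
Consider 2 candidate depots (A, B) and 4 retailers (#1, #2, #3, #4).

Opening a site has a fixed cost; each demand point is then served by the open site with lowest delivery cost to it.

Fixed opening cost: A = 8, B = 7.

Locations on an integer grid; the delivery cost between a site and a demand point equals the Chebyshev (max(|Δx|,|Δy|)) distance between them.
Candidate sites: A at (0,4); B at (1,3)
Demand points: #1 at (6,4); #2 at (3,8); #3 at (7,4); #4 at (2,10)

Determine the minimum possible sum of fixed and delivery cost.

Open {B}: assign each demand point to its cheapest open site.
  #1→B 5, #2→B 5, #3→B 6, #4→B 7
  delivery cost 23, fixed 7 → total 30.
Compare {A}: delivery cost 23 + fixed 8 = 31.
Compare {A, B}: delivery cost 21 + fixed 15 = 36.

30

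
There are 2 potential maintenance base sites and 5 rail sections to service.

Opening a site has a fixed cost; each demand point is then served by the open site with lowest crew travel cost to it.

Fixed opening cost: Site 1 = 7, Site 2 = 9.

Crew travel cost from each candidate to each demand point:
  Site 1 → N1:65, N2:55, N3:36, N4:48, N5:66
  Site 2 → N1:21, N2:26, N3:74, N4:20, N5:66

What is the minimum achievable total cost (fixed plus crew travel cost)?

Open {Site 1, Site 2}: assign each demand point to its cheapest open site.
  N1→Site 2 21, N2→Site 2 26, N3→Site 1 36, N4→Site 2 20, N5→Site 1 66
  crew travel cost 169, fixed 16 → total 185.
Compare {Site 2}: crew travel cost 207 + fixed 9 = 216.
Compare {Site 1}: crew travel cost 270 + fixed 7 = 277.

185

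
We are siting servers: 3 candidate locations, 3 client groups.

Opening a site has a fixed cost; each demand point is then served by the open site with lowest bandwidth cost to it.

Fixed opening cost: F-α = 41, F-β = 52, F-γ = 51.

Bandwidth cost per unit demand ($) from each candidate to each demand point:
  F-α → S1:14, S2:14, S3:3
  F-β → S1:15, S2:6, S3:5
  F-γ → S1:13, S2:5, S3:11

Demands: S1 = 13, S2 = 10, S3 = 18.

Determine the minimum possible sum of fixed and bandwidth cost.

365

Open {F-α, F-γ}: assign each demand point to its cheapest open site.
  S1→F-γ 13×13=169, S2→F-γ 10×5=50, S3→F-α 18×3=54
  bandwidth cost 273, fixed 92 → total 365.
Compare {F-α, F-β}: bandwidth cost 296 + fixed 93 = 389.
Compare {F-β}: bandwidth cost 345 + fixed 52 = 397.
Compare {F-β, F-γ}: bandwidth cost 309 + fixed 103 = 412.
All other subsets cost ≥ 389. Minimum total cost: 365.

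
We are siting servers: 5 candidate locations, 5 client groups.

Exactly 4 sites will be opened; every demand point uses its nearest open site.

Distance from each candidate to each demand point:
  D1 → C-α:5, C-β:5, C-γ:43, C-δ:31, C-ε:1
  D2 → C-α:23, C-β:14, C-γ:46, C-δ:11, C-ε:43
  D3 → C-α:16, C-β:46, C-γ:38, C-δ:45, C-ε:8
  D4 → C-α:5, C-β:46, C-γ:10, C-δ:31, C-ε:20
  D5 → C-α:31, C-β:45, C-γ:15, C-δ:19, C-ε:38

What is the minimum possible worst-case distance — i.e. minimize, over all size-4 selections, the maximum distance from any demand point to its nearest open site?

Open {D1, D2, D3, D4}.
  Farthest demand point is C-δ at distance 11 (to D2); all others are ≤ 11.
With {D1, D2, D4, D5} the worst case is 11.
With {D2, D3, D4, D5} the worst case is 14.
No size-4 selection achieves below 11.

11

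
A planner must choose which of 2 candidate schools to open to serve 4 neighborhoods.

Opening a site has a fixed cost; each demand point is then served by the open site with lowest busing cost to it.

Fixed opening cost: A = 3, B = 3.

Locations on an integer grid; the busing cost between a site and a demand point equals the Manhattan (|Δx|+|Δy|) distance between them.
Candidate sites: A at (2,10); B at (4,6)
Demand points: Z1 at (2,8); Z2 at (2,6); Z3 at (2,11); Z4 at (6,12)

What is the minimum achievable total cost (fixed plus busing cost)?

Open {A}: assign each demand point to its cheapest open site.
  Z1→A 2, Z2→A 4, Z3→A 1, Z4→A 6
  busing cost 13, fixed 3 → total 16.
Compare {A, B}: busing cost 11 + fixed 6 = 17.
Compare {B}: busing cost 21 + fixed 3 = 24.

16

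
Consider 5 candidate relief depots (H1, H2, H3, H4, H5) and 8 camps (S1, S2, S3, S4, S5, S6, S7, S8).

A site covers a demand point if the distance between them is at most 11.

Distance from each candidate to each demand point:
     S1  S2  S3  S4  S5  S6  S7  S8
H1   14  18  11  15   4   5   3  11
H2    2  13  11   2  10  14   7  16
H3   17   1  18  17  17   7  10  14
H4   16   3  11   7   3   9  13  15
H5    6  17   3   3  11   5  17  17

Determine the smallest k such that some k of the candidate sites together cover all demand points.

3

Coverage sets (demand points within 11 of each site):
  H1: {S3, S5, S6, S7, S8}
  H2: {S1, S3, S4, S5, S7}
  H3: {S2, S6, S7}
  H4: {S2, S3, S4, S5, S6}
  H5: {S1, S3, S4, S5, S6}
No 2 sites suffice: every size-2 union leaves at least one demand point uncovered.
But {H1, H2, H3} covers everything, so the minimum is 3.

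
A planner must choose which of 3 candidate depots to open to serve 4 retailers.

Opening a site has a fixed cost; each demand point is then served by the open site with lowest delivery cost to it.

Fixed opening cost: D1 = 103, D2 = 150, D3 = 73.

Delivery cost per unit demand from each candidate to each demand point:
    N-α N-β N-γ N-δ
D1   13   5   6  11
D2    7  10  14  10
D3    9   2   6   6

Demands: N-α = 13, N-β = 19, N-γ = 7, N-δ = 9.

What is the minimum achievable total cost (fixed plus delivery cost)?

Open {D3}: assign each demand point to its cheapest open site.
  N-α→D3 13×9=117, N-β→D3 19×2=38, N-γ→D3 7×6=42, N-δ→D3 9×6=54
  delivery cost 251, fixed 73 → total 324.
Compare {D1, D3}: delivery cost 251 + fixed 176 = 427.
Compare {D2, D3}: delivery cost 225 + fixed 223 = 448.
Compare {D1}: delivery cost 405 + fixed 103 = 508.
All other subsets cost ≥ 427. Minimum total cost: 324.

324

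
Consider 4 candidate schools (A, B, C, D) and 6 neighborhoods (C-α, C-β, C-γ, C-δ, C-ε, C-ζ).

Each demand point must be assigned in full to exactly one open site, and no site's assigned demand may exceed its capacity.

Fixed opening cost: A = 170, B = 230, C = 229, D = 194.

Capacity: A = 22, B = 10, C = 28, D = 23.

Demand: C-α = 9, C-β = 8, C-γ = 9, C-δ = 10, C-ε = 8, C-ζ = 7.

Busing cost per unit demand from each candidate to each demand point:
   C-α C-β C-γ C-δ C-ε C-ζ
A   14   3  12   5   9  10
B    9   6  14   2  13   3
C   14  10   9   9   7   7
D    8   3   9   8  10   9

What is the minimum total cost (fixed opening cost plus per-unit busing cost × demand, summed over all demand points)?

887

Open {C, D}; cheapest assignment that respects the capacities:
  C (cap 28, load 28): C-α, C-γ, C-δ — cost 9×14 + 9×9 + 10×9 = 297
  D (cap 23, load 23): C-β, C-ε, C-ζ — cost 8×3 + 8×10 + 7×9 = 167
  Shipping 464, fixed 423 → total 887.
  Any other capacity-feasible assignment to {C, D} ships for at least 464.
Compare {A, C, D}: its best feasible assignment gives total 925.
Compare {B, C, D}: its best feasible assignment gives total 955.
Every other set of open sites that can feasibly serve all demand totals ≥ 925 even under its best assignment. Minimum: 887.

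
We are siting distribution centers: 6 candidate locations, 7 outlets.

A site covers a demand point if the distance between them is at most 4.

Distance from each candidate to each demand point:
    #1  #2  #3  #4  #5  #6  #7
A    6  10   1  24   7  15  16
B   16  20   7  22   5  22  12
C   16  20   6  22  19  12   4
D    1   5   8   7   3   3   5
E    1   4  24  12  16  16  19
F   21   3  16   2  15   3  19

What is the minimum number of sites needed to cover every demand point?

4

Coverage sets (demand points within 4 of each site):
  A: {#3}
  B: {}
  C: {#7}
  D: {#1, #5, #6}
  E: {#1, #2}
  F: {#2, #4, #6}
No 3 sites suffice: every size-3 union leaves at least one demand point uncovered.
But {A, C, D, F} covers everything, so the minimum is 4.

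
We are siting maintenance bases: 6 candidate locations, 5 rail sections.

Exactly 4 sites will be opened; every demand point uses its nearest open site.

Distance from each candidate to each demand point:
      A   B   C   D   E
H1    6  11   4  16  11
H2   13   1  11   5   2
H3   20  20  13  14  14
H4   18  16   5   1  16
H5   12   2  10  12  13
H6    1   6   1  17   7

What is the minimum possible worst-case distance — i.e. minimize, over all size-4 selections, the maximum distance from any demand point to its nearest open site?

Open {H1, H2, H4, H6}.
  Farthest demand point is E at distance 2 (to H2); all others are ≤ 2.
With {H2, H3, H4, H6} the worst case is 2.
With {H2, H4, H5, H6} the worst case is 2.
No size-4 selection achieves below 2.

2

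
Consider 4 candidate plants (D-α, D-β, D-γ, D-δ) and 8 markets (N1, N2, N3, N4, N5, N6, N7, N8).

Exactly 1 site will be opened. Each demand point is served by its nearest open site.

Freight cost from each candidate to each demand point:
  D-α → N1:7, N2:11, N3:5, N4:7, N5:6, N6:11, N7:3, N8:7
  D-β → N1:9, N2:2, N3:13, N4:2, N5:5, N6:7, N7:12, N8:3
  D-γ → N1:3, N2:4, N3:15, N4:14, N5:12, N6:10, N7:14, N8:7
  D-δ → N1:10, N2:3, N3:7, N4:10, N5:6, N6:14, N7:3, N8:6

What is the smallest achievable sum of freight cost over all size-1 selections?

53

Open {D-β}.
  N1→D-β 9, N2→D-β 2, N3→D-β 13, N4→D-β 2, N5→D-β 5, N6→D-β 7, N7→D-β 12, N8→D-β 3  ⇒ total 53.
Compare {D-α}: total 57.
Compare {D-δ}: total 59.
No size-1 selection does better; minimum is 53.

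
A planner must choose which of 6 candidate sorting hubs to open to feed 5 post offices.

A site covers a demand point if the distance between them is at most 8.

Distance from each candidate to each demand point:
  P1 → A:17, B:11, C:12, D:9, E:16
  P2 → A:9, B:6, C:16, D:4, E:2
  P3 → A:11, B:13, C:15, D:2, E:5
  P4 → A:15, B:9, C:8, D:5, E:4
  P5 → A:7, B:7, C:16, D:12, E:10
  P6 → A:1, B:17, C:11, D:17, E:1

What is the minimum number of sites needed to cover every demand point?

Coverage sets (demand points within 8 of each site):
  P1: {}
  P2: {B, D, E}
  P3: {D, E}
  P4: {C, D, E}
  P5: {A, B}
  P6: {A, E}
No single site covers all 5 demand points.
But {P4, P5} covers everything, so the minimum is 2.

2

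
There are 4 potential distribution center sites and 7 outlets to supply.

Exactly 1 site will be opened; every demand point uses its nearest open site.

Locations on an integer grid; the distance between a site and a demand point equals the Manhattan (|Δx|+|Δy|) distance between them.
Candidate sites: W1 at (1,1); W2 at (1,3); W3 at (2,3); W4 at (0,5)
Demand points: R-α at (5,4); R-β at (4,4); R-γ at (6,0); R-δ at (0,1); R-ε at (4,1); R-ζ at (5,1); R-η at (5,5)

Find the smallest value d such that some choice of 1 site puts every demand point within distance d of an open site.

Open {W3}.
  Farthest demand point is R-γ at distance 7 (to W3); all others are ≤ 7.
With {W1} the worst case is 8.
With {W2} the worst case is 8.
No size-1 selection achieves below 7.

7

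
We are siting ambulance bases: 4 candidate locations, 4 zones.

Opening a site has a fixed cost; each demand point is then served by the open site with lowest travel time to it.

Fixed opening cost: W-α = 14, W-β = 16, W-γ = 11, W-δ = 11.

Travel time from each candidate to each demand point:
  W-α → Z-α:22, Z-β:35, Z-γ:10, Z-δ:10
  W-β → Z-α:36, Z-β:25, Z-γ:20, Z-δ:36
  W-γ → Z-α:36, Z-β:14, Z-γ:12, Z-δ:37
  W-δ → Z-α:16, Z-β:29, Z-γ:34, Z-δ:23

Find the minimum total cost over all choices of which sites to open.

Open {W-α, W-γ}: assign each demand point to its cheapest open site.
  Z-α→W-α 22, Z-β→W-γ 14, Z-γ→W-α 10, Z-δ→W-α 10
  travel time 56, fixed 25 → total 81.
Compare {W-α, W-γ, W-δ}: travel time 50 + fixed 36 = 86.
Compare {W-γ, W-δ}: travel time 65 + fixed 22 = 87.
Compare {W-α, W-δ}: travel time 65 + fixed 25 = 90.
All other subsets cost ≥ 86. Minimum total cost: 81.

81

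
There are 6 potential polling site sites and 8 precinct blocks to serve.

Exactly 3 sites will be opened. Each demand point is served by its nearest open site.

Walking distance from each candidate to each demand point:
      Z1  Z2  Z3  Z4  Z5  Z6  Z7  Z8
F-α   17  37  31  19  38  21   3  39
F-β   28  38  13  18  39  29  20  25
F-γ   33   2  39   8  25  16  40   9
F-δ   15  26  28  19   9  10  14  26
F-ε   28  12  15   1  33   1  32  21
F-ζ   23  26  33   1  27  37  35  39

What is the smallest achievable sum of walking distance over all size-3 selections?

66

Open {F-γ, F-δ, F-ε}.
  Z1→F-δ 15, Z2→F-γ 2, Z3→F-ε 15, Z4→F-ε 1, Z5→F-δ 9, Z6→F-ε 1, Z7→F-δ 14, Z8→F-γ 9  ⇒ total 66.
Compare {F-α, F-γ, F-ε}: total 73.
Compare {F-α, F-δ, F-ε}: total 77.
No size-3 selection does better; minimum is 66.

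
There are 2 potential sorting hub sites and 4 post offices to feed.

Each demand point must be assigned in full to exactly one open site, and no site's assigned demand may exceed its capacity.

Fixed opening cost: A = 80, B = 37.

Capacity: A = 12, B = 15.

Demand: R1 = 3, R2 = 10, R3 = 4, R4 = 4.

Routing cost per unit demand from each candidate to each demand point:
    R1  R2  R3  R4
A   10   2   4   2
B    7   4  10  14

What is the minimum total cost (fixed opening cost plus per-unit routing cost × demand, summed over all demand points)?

202

Open {A, B}; cheapest assignment that respects the capacities:
  A (cap 12, load 8): R3, R4 — cost 4×4 + 4×2 = 24
  B (cap 15, load 13): R1, R2 — cost 3×7 + 10×4 = 61
  Shipping 85, fixed 117 → total 202.
  Any other capacity-feasible assignment to {A, B} ships for at least 85.
Total demand is 21 and no other set of sites has combined capacity ≥ 21, so {A, B} is the only feasible choice of open sites. Minimum: 202.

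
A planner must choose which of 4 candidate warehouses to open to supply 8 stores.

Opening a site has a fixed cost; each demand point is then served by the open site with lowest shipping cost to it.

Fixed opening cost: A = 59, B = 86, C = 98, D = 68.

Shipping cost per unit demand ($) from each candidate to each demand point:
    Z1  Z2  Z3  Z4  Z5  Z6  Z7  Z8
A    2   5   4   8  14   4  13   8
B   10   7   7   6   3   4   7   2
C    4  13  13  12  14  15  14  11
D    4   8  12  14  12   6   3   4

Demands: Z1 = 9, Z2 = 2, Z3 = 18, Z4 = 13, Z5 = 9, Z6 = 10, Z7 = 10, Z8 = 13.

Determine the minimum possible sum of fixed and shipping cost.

Open {A, B}: assign each demand point to its cheapest open site.
  Z1→A 9×2=18, Z2→A 2×5=10, Z3→A 18×4=72, Z4→B 13×6=78, Z5→B 9×3=27, Z6→A 10×4=40, Z7→B 10×7=70, Z8→B 13×2=26
  shipping cost 341, fixed 145 → total 486.
Compare {A, B, D}: shipping cost 301 + fixed 213 = 514.
Compare {B, D}: shipping cost 377 + fixed 154 = 531.
Compare {B}: shipping cost 471 + fixed 86 = 557.
All other subsets cost ≥ 514. Minimum total cost: 486.

486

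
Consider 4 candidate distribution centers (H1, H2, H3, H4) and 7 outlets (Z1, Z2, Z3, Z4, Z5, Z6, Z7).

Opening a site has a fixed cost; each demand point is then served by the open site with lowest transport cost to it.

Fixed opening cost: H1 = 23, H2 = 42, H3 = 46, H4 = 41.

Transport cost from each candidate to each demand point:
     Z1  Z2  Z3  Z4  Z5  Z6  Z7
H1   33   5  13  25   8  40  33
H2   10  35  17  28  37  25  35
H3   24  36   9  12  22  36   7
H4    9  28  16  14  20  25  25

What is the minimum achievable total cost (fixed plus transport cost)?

163

Open {H1, H4}: assign each demand point to its cheapest open site.
  Z1→H4 9, Z2→H1 5, Z3→H1 13, Z4→H4 14, Z5→H1 8, Z6→H4 25, Z7→H4 25
  transport cost 99, fixed 64 → total 163.
Compare {H1, H3}: transport cost 101 + fixed 69 = 170.
Compare {H4}: transport cost 137 + fixed 41 = 178.
Compare {H1}: transport cost 157 + fixed 23 = 180.
All other subsets cost ≥ 170. Minimum total cost: 163.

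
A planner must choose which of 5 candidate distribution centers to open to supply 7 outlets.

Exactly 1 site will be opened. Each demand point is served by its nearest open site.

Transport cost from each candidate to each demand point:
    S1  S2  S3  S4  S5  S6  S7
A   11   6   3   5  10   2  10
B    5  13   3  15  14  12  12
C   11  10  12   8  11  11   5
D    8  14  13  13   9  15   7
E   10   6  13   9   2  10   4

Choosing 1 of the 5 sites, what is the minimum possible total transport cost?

Open {A}.
  S1→A 11, S2→A 6, S3→A 3, S4→A 5, S5→A 10, S6→A 2, S7→A 10  ⇒ total 47.
Compare {E}: total 54.
Compare {C}: total 68.
No size-1 selection does better; minimum is 47.

47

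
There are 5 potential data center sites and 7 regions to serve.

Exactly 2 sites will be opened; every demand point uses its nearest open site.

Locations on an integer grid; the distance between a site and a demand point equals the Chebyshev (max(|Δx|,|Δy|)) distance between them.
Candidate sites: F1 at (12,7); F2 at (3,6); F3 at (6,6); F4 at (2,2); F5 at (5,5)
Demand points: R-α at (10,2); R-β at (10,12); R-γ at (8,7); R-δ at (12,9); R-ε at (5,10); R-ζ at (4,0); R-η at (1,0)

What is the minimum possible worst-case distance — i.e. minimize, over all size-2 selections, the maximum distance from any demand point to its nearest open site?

Open {F1, F5}.
  Farthest demand point is R-α at distance 5 (to F1); all others are ≤ 5.
With {F1, F2} the worst case is 6.
With {F1, F3} the worst case is 6.
No size-2 selection achieves below 5.

5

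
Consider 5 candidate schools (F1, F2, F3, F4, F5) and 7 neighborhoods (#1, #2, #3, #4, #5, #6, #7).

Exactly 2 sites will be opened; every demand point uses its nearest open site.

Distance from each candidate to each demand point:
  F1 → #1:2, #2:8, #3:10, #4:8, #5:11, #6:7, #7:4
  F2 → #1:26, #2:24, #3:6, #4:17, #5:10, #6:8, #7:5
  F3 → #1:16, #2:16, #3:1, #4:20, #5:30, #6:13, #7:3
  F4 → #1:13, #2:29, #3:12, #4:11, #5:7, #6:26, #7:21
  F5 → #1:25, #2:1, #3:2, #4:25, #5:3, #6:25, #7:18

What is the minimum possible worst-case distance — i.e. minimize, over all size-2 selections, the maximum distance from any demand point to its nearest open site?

Open {F1, F5}.
  Farthest demand point is #4 at distance 8 (to F1); all others are ≤ 8.
With {F1, F2} the worst case is 10.
With {F1, F4} the worst case is 10.
No size-2 selection achieves below 8.

8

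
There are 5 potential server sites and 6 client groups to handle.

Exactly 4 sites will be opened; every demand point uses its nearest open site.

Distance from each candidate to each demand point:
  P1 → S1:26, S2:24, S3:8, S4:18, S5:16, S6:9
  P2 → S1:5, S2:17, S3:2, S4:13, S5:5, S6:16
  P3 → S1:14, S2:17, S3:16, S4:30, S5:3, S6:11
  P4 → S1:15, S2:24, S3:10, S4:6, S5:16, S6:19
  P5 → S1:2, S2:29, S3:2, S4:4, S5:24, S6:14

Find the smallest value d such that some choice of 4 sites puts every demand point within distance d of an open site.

Open {P1, P2, P3, P4}.
  Farthest demand point is S2 at distance 17 (to P2); all others are ≤ 17.
With {P1, P2, P3, P5} the worst case is 17.
With {P1, P2, P4, P5} the worst case is 17.
No size-4 selection achieves below 17.

17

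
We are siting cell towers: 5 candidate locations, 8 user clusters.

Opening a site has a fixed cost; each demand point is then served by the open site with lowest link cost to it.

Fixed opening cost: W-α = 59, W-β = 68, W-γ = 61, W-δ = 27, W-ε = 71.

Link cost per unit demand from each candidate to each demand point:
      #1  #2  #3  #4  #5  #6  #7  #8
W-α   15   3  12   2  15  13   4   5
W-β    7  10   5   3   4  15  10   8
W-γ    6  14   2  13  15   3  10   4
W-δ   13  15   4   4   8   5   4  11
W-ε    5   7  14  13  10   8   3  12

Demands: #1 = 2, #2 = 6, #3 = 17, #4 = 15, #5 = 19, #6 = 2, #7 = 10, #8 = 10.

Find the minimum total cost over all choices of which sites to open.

444

Open {W-α, W-β, W-γ}: assign each demand point to its cheapest open site.
  #1→W-γ 2×6=12, #2→W-α 6×3=18, #3→W-γ 17×2=34, #4→W-α 15×2=30, #5→W-β 19×4=76, #6→W-γ 2×3=6, #7→W-α 10×4=40, #8→W-γ 10×4=40
  link cost 256, fixed 188 → total 444.
Compare {W-α, W-β, W-δ}: link cost 306 + fixed 154 = 460.
Compare {W-α, W-β}: link cost 339 + fixed 127 = 466.
Compare {W-β, W-γ, W-δ}: link cost 313 + fixed 156 = 469.
All other subsets cost ≥ 460. Minimum total cost: 444.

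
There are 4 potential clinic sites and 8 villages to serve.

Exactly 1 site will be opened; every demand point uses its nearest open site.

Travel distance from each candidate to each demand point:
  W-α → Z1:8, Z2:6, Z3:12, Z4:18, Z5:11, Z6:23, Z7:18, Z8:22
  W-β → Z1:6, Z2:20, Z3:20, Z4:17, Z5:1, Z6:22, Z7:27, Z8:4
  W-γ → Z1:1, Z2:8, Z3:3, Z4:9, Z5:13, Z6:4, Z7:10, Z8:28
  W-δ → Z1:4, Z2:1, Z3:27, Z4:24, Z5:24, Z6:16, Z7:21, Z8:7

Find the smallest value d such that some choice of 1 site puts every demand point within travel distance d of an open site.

Open {W-α}.
  Farthest demand point is Z6 at travel distance 23 (to W-α); all others are ≤ 23.
With {W-β} the worst case is 27.
With {W-δ} the worst case is 27.
No size-1 selection achieves below 23.

23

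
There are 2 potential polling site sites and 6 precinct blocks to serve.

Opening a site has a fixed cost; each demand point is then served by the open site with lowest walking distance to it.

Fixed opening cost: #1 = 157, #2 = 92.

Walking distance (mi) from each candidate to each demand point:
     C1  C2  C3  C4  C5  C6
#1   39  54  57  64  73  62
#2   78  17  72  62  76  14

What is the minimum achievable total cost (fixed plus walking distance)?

411

Open {#2}: assign each demand point to its cheapest open site.
  C1→#2 78, C2→#2 17, C3→#2 72, C4→#2 62, C5→#2 76, C6→#2 14
  walking distance 319, fixed 92 → total 411.
Compare {#1}: walking distance 349 + fixed 157 = 506.
Compare {#1, #2}: walking distance 262 + fixed 249 = 511.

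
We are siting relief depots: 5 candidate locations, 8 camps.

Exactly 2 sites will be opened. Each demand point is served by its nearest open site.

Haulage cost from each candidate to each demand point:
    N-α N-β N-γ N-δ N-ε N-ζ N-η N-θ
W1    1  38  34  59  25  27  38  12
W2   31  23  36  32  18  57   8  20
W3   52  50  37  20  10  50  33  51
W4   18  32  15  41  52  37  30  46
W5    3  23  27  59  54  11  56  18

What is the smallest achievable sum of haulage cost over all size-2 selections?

140

Open {W2, W5}.
  N-α→W5 3, N-β→W2 23, N-γ→W5 27, N-δ→W2 32, N-ε→W2 18, N-ζ→W5 11, N-η→W2 8, N-θ→W5 18  ⇒ total 140.
Compare {W3, W5}: total 145.
Compare {W1, W2}: total 155.
No size-2 selection does better; minimum is 140.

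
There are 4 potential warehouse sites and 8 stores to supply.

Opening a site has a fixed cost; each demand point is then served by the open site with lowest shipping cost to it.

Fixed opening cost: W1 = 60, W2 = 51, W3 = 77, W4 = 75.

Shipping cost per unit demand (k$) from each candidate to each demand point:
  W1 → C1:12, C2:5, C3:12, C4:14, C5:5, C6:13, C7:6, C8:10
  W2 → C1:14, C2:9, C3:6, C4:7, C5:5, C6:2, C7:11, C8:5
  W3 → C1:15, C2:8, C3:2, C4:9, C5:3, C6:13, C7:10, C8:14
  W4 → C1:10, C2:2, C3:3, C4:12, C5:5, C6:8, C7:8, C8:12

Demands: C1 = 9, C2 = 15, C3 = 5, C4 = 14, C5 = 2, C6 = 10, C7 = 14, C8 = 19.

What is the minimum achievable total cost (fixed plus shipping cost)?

596

Open {W2, W4}: assign each demand point to its cheapest open site.
  C1→W4 9×10=90, C2→W4 15×2=30, C3→W4 5×3=15, C4→W2 14×7=98, C5→W2 2×5=10, C6→W2 10×2=20, C7→W4 14×8=112, C8→W2 19×5=95
  shipping cost 470, fixed 126 → total 596.
Compare {W1, W2, W4}: shipping cost 442 + fixed 186 = 628.
Compare {W1, W2}: shipping cost 520 + fixed 111 = 631.
Compare {W2, W3, W4}: shipping cost 461 + fixed 203 = 664.
All other subsets cost ≥ 628. Minimum total cost: 596.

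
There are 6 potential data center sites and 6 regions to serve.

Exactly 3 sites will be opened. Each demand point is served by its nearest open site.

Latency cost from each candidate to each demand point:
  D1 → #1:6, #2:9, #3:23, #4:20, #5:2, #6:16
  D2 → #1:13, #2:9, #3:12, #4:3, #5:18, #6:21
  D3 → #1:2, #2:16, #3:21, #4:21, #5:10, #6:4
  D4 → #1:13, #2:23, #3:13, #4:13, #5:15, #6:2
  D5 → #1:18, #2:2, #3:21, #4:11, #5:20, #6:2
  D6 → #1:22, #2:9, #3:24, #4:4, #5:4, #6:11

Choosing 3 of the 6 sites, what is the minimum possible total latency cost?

27

Open {D1, D2, D5}.
  #1→D1 6, #2→D5 2, #3→D2 12, #4→D2 3, #5→D1 2, #6→D5 2  ⇒ total 27.
Compare {D2, D3, D5}: total 31.
Compare {D1, D2, D3}: total 32.
No size-3 selection does better; minimum is 27.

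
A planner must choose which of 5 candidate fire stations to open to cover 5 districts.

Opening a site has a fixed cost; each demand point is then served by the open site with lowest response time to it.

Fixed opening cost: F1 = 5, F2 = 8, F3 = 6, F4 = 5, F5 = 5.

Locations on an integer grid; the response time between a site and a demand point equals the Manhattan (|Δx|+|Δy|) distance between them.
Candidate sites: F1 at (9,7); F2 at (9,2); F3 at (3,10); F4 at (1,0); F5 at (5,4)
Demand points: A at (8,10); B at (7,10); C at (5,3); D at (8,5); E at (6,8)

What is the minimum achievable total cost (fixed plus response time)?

Open {F1, F5}: assign each demand point to its cheapest open site.
  A→F1 4, B→F1 5, C→F5 1, D→F1 3, E→F1 4
  response time 17, fixed 10 → total 27.
Compare {F1}: response time 24 + fixed 5 = 29.
Compare {F3, F5}: response time 19 + fixed 11 = 30.
Compare {F5}: response time 27 + fixed 5 = 32.
All other subsets cost ≥ 29. Minimum total cost: 27.

27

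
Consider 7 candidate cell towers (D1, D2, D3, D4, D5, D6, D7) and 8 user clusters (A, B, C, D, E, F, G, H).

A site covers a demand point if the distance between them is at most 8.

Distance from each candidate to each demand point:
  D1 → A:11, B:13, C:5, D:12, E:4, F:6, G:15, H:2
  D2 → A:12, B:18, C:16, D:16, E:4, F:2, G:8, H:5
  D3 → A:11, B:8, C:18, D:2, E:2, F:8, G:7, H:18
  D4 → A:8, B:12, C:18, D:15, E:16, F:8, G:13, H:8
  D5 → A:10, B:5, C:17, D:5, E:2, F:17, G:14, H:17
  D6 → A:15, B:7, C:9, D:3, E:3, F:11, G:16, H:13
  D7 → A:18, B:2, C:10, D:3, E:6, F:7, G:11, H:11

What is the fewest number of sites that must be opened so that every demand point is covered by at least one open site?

Coverage sets (demand points within 8 of each site):
  D1: {C, E, F, H}
  D2: {E, F, G, H}
  D3: {B, D, E, F, G}
  D4: {A, F, H}
  D5: {B, D, E}
  D6: {B, D, E}
  D7: {B, D, E, F}
No 2 sites suffice: every size-2 union leaves at least one demand point uncovered.
But {D1, D3, D4} covers everything, so the minimum is 3.

3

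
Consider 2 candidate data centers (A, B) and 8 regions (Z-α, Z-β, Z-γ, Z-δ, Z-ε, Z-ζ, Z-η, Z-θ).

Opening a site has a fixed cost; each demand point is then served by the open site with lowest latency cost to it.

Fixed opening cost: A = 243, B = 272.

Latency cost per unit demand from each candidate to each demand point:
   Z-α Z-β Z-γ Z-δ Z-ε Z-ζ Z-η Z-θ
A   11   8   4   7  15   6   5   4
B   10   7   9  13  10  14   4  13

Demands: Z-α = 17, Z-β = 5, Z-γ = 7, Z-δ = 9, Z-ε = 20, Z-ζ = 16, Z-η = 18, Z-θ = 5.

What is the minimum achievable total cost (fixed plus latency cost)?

1067

Open {A}: assign each demand point to its cheapest open site.
  Z-α→A 17×11=187, Z-β→A 5×8=40, Z-γ→A 7×4=28, Z-δ→A 9×7=63, Z-ε→A 20×15=300, Z-ζ→A 16×6=96, Z-η→A 18×5=90, Z-θ→A 5×4=20
  latency cost 824, fixed 243 → total 1067.
Compare {A, B}: latency cost 684 + fixed 515 = 1199.
Compare {B}: latency cost 946 + fixed 272 = 1218.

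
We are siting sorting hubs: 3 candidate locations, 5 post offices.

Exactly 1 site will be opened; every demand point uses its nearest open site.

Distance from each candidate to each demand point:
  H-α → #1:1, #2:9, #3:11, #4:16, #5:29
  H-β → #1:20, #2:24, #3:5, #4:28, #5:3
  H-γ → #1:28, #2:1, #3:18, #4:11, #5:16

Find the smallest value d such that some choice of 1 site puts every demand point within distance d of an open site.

28

Open {H-β}.
  Farthest demand point is #4 at distance 28 (to H-β); all others are ≤ 28.
With {H-γ} the worst case is 28.
With {H-α} the worst case is 29.
No size-1 selection achieves below 28.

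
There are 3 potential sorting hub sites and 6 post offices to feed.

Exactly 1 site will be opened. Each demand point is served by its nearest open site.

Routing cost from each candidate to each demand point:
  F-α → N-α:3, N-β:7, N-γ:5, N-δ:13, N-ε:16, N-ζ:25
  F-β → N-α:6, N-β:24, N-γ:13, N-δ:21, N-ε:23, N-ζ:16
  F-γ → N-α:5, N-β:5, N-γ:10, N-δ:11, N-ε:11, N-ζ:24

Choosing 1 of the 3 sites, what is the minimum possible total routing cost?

Open {F-γ}.
  N-α→F-γ 5, N-β→F-γ 5, N-γ→F-γ 10, N-δ→F-γ 11, N-ε→F-γ 11, N-ζ→F-γ 24  ⇒ total 66.
Compare {F-α}: total 69.
Compare {F-β}: total 103.

66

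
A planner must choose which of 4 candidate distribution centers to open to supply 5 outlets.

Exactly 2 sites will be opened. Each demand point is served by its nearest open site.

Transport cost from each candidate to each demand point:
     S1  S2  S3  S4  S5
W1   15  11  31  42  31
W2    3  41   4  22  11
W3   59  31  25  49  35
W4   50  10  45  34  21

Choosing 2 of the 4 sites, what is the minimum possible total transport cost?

50

Open {W2, W4}.
  S1→W2 3, S2→W4 10, S3→W2 4, S4→W2 22, S5→W2 11  ⇒ total 50.
Compare {W1, W2}: total 51.
Compare {W2, W3}: total 71.
No size-2 selection does better; minimum is 50.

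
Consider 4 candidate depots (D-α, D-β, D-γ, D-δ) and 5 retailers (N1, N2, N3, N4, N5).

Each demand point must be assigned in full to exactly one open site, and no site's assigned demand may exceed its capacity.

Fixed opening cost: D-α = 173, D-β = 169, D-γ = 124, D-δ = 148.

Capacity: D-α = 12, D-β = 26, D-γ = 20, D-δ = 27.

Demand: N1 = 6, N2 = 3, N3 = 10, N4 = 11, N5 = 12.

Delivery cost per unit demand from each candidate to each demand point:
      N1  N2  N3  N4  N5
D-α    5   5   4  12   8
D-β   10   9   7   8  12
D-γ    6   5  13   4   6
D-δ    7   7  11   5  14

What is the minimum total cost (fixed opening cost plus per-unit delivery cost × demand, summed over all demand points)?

Open {D-γ, D-δ}; cheapest assignment that respects the capacities:
  D-γ (cap 20, load 18): N1, N5 — cost 6×6 + 12×6 = 108
  D-δ (cap 27, load 24): N2, N3, N4 — cost 3×7 + 10×11 + 11×5 = 186
  Shipping 294, fixed 272 → total 566.
  Any other capacity-feasible assignment to {D-γ, D-δ} ships for at least 294.
Compare {D-β, D-γ}: its best feasible assignment gives total 586.
Compare {D-β, D-δ}: its best feasible assignment gives total 649.
Every other set of open sites that can feasibly serve all demand totals ≥ 586 even under its best assignment. Minimum: 566.

566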